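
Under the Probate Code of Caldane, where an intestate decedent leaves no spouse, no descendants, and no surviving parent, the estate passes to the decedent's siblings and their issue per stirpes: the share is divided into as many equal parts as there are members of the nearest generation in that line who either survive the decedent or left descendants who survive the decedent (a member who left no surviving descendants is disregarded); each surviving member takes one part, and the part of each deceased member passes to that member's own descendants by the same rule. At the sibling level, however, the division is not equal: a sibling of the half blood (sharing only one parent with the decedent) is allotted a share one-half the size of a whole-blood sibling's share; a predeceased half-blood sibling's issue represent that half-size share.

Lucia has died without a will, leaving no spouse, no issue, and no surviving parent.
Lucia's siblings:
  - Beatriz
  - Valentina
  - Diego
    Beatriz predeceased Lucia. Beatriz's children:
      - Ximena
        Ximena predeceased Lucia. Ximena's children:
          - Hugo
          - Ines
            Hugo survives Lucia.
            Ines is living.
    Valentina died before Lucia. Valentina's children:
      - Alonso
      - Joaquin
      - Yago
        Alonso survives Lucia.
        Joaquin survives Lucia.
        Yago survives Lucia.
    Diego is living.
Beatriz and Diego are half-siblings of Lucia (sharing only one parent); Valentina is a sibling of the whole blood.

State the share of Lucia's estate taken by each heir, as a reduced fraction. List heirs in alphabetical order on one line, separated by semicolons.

No spouse, descendants, or parent survives, so the estate passes to Lucia's siblings per stirpes.
Half-blood siblings count for one-half the weight of whole-blood siblings at the initial division.
Dividing 1 in proportion to weights (total weight 2): Beatriz (weight 1/2) → 1/4; Valentina (weight 1) → 1/2; Diego (weight 1/2) → 1/4.
Beatriz predeceased; the 1/4 allotted to Beatriz's branch passes to Beatriz's issue by representation.
Ximena's line is the sole branch at this level, so the full 1/4 passes to Ximena's issue by representation.
The 1/4 is divided into 2 equal shares of 1/8 among Hugo, Ines.
Hugo is living and takes 1/8.
Ines is living and takes 1/8.
Valentina predeceased; the 1/2 allotted to Valentina's branch passes to Valentina's issue by representation.
The 1/2 is divided into 3 equal shares of 1/6 among Alonso, Joaquin, Yago.
Alonso is living and takes 1/6.
Joaquin is living and takes 1/6.
Yago is living and takes 1/6.
Diego is living and takes 1/4.

Alonso 1/6; Diego 1/4; Hugo 1/8; Ines 1/8; Joaquin 1/6; Yago 1/6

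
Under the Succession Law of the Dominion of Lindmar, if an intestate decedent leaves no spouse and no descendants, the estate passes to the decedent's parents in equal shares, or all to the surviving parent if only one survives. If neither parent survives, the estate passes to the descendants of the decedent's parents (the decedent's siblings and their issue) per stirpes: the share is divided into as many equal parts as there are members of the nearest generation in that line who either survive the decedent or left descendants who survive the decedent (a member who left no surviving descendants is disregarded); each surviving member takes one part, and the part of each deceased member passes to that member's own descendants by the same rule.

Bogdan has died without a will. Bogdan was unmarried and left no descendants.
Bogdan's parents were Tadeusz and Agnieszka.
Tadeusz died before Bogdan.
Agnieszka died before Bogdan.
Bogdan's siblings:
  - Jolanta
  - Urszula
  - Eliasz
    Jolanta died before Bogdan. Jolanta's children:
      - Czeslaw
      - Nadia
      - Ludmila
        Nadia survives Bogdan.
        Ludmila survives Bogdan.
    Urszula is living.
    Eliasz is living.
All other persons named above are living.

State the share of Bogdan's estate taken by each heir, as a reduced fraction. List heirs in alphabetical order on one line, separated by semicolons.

Neither parent survives and there are no descendants, so the estate passes to Bogdan's siblings and their issue per stirpes.
The estate is divided into 3 equal shares of 1/3 among Jolanta, Urszula, Eliasz.
Jolanta predeceased; the 1/3 allotted to Jolanta's branch passes to Jolanta's issue by representation.
The 1/3 is divided into 3 equal shares of 1/9 among Czeslaw, Nadia, Ludmila.
Czeslaw is living and takes 1/9.
Nadia is living and takes 1/9.
Ludmila is living and takes 1/9.
Urszula is living and takes 1/3.
Eliasz is living and takes 1/3.

Czeslaw 1/9; Eliasz 1/3; Ludmila 1/9; Nadia 1/9; Urszula 1/3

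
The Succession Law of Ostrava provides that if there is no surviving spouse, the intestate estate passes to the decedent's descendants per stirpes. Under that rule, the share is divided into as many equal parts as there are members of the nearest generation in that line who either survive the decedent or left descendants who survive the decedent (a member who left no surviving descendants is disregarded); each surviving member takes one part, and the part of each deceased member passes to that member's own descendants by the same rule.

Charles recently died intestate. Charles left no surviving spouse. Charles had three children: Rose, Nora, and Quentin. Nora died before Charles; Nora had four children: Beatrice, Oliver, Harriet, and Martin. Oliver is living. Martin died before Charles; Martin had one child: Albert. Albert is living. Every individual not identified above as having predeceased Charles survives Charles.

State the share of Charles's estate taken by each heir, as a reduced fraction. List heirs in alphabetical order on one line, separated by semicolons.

Albert 1/12; Beatrice 1/12; Harriet 1/12; Oliver 1/12; Quentin 1/3; Rose 1/3

There is no surviving spouse, so the entire estate passes to Charles's descendants per stirpes.
The estate is divided into 3 equal shares of 1/3 among Rose, Nora, Quentin.
Rose is living and takes 1/3.
Nora predeceased; the 1/3 allotted to Nora's branch passes to Nora's issue by representation.
The 1/3 is divided into 4 equal shares of 1/12 among Beatrice, Oliver, Harriet, Martin.
Beatrice is living and takes 1/12.
Oliver is living and takes 1/12.
Harriet is living and takes 1/12.
Martin predeceased; the 1/12 allotted to Martin's branch passes to Martin's issue by representation.
Albert is the sole taker at this level and receives the full 1/12.
Quentin is living and takes 1/3.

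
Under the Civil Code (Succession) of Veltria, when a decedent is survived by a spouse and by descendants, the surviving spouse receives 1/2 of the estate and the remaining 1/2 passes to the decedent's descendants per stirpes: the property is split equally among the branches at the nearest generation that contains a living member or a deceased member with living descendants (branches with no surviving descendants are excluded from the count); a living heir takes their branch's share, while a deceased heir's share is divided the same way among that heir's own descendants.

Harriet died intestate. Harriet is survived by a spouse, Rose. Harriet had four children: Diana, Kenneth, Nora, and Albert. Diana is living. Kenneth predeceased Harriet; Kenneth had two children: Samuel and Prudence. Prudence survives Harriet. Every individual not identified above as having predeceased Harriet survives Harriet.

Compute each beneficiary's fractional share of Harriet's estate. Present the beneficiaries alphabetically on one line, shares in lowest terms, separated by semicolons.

Albert 1/8; Diana 1/8; Nora 1/8; Prudence 1/16; Rose 1/2; Samuel 1/16

Rose, as surviving spouse, takes 1/2.
The remaining 1/2 passes to Harriet's descendants per stirpes.
The 1/2 is divided into 4 equal shares of 1/8 among Diana, Kenneth, Nora, Albert.
Diana is living and takes 1/8.
Kenneth predeceased; the 1/8 allotted to Kenneth's branch passes to Kenneth's issue by representation.
The 1/8 is divided into 2 equal shares of 1/16 among Samuel, Prudence.
Samuel is living and takes 1/16.
Prudence is living and takes 1/16.
Nora is living and takes 1/8.
Albert is living and takes 1/8.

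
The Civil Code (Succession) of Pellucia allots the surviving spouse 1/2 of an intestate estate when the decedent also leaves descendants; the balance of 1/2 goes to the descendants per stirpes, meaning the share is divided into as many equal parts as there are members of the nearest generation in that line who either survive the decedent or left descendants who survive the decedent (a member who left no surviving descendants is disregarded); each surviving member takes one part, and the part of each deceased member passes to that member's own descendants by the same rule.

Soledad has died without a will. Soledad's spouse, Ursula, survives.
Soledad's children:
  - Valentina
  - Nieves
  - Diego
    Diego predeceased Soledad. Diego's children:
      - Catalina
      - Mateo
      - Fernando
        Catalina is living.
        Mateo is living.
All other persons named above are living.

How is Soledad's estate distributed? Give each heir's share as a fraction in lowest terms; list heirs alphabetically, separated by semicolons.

Ursula, as surviving spouse, takes 1/2.
The remaining 1/2 passes to Soledad's descendants per stirpes.
The 1/2 is divided into 3 equal shares of 1/6 among Valentina, Nieves, Diego.
Valentina is living and takes 1/6.
Nieves is living and takes 1/6.
Diego predeceased; the 1/6 allotted to Diego's branch passes to Diego's issue by representation.
The 1/6 is divided into 3 equal shares of 1/18 among Catalina, Mateo, Fernando.
Catalina is living and takes 1/18.
Mateo is living and takes 1/18.
Fernando is living and takes 1/18.

Catalina 1/18; Fernando 1/18; Mateo 1/18; Nieves 1/6; Ursula 1/2; Valentina 1/6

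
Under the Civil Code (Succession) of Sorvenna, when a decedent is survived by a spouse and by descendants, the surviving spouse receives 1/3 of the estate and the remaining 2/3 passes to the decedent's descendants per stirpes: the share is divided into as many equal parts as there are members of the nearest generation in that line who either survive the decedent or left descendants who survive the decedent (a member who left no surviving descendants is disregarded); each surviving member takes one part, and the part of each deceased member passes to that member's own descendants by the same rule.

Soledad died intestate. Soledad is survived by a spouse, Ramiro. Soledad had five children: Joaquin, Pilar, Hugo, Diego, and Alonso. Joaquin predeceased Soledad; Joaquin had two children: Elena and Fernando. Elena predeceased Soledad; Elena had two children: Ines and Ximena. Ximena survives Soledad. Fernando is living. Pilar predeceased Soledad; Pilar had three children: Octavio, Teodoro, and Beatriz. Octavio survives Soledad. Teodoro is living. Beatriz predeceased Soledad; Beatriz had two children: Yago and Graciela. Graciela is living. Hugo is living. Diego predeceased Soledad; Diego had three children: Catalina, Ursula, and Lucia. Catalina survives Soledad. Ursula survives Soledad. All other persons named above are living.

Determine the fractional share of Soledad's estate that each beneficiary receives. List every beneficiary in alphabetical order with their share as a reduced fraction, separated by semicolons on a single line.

Ramiro, as surviving spouse, takes 1/3.
The remaining 2/3 passes to Soledad's descendants per stirpes.
The 2/3 is divided into 5 equal shares of 2/15 among Joaquin, Pilar, Hugo, Diego, Alonso.
Joaquin predeceased; the 2/15 allotted to Joaquin's branch passes to Joaquin's issue by representation.
The 2/15 is divided into 2 equal shares of 1/15 among Elena, Fernando.
Elena predeceased; the 1/15 allotted to Elena's branch passes to Elena's issue by representation.
The 1/15 is divided into 2 equal shares of 1/30 among Ines, Ximena.
Ines is living and takes 1/30.
Ximena is living and takes 1/30.
Fernando is living and takes 1/15.
Pilar predeceased; the 2/15 allotted to Pilar's branch passes to Pilar's issue by representation.
The 2/15 is divided into 3 equal shares of 2/45 among Octavio, Teodoro, Beatriz.
Octavio is living and takes 2/45.
Teodoro is living and takes 2/45.
Beatriz predeceased; the 2/45 allotted to Beatriz's branch passes to Beatriz's issue by representation.
The 2/45 is divided into 2 equal shares of 1/45 among Yago, Graciela.
Yago is living and takes 1/45.
Graciela is living and takes 1/45.
Hugo is living and takes 2/15.
Diego predeceased; the 2/15 allotted to Diego's branch passes to Diego's issue by representation.
The 2/15 is divided into 3 equal shares of 2/45 among Catalina, Ursula, Lucia.
Catalina is living and takes 2/45.
Ursula is living and takes 2/45.
Lucia is living and takes 2/45.
Alonso is living and takes 2/15.

Alonso 2/15; Catalina 2/45; Fernando 1/15; Graciela 1/45; Hugo 2/15; Ines 1/30; Lucia 2/45; Octavio 2/45; Ramiro 1/3; Teodoro 2/45; Ursula 2/45; Ximena 1/30; Yago 1/45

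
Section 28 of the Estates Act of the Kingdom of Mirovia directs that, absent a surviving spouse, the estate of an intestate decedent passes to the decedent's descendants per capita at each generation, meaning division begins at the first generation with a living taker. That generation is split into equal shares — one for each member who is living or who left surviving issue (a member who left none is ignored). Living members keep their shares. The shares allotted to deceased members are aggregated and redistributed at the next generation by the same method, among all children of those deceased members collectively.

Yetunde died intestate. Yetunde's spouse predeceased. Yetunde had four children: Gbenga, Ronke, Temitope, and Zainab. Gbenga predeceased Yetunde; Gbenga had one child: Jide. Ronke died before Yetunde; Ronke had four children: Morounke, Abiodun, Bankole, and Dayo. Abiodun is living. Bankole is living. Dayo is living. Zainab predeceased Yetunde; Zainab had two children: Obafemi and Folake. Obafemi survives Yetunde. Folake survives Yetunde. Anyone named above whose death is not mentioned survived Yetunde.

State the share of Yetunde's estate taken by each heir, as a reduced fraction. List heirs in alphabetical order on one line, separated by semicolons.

There is no surviving spouse, so the entire estate passes to Yetunde's descendants per capita at each generation.
At generation 1 (Gbenga, Ronke, Temitope, Zainab) there are 4 shares of (1)/4 = 1/4 each.
Living: Temitope — each takes 1/4.
Deceased: Gbenga, Ronke, and Zainab. Their combined 3/4 is pooled and carried to generation 2.
At generation 2 (Jide, Morounke, Abiodun, Bankole, Dayo, Obafemi, Folake) there are 7 shares of (3/4)/7 = 3/28 each.
Living: Jide, Morounke, Abiodun, Bankole, Dayo, Obafemi, and Folake — each takes 3/28.

Abiodun 3/28; Bankole 3/28; Dayo 3/28; Folake 3/28; Jide 3/28; Morounke 3/28; Obafemi 3/28; Temitope 1/4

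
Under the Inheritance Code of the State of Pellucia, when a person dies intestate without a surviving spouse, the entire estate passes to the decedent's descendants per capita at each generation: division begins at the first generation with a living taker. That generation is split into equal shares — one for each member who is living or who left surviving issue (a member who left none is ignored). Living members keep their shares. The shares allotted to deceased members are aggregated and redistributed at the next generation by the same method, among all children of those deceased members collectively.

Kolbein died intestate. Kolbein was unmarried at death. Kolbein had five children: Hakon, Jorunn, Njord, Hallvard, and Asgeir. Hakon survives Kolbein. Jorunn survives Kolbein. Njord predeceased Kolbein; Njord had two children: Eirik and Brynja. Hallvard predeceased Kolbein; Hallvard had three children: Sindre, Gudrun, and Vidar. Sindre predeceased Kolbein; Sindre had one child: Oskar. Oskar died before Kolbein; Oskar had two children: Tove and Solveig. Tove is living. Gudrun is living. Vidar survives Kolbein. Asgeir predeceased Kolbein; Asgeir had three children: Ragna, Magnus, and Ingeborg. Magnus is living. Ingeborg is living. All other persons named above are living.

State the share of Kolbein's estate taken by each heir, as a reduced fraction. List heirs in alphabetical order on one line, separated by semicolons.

There is no surviving spouse, so the entire estate passes to Kolbein's descendants per capita at each generation.
At generation 1 (Hakon, Jorunn, Njord, Hallvard, Asgeir) there are 5 shares of (1)/5 = 1/5 each.
Living: Hakon and Jorunn — each takes 1/5.
Deceased: Njord, Hallvard, and Asgeir. Their combined 3/5 is pooled and carried to generation 2.
At generation 2 (Eirik, Brynja, Sindre, Gudrun, Vidar, Ragna, Magnus, Ingeborg) there are 8 shares of (3/5)/8 = 3/40 each.
Living: Eirik, Brynja, Gudrun, Vidar, Ragna, Magnus, and Ingeborg — each takes 3/40.
Deceased: Sindre. That 3/40 share is carried to generation 3.
At generation 3 (Oskar) there are 1 shares of (3/40)/1 = 3/40 each.
Deceased: Oskar. That 3/40 share is carried to generation 4.
At generation 4 (Tove, Solveig) there are 2 shares of (3/40)/2 = 3/80 each.
Living: Tove and Solveig — each takes 3/80.

Brynja 3/40; Eirik 3/40; Gudrun 3/40; Hakon 1/5; Ingeborg 3/40; Jorunn 1/5; Magnus 3/40; Ragna 3/40; Solveig 3/80; Tove 3/80; Vidar 3/40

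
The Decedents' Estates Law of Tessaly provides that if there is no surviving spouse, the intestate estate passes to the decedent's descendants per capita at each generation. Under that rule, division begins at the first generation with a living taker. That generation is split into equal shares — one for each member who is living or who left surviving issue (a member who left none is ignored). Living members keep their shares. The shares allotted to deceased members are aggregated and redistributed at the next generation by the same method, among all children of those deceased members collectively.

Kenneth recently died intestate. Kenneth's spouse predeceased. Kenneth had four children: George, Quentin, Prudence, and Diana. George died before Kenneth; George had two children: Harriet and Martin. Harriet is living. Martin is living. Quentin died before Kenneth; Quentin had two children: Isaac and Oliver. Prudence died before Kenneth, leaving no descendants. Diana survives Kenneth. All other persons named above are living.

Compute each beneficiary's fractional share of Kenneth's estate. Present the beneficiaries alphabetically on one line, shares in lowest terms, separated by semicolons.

There is no surviving spouse, so the entire estate passes to Kenneth's descendants per capita at each generation.
At generation 1 (George, Quentin, Diana) there are 3 shares of (1)/3 = 1/3 each.
Living: Diana — each takes 1/3.
Deceased: George and Quentin. Their combined 2/3 is pooled and carried to generation 2.
At generation 2 (Harriet, Martin, Isaac, Oliver) there are 4 shares of (2/3)/4 = 1/6 each.
Living: Harriet, Martin, Isaac, and Oliver — each takes 1/6.

Diana 1/3; Harriet 1/6; Isaac 1/6; Martin 1/6; Oliver 1/6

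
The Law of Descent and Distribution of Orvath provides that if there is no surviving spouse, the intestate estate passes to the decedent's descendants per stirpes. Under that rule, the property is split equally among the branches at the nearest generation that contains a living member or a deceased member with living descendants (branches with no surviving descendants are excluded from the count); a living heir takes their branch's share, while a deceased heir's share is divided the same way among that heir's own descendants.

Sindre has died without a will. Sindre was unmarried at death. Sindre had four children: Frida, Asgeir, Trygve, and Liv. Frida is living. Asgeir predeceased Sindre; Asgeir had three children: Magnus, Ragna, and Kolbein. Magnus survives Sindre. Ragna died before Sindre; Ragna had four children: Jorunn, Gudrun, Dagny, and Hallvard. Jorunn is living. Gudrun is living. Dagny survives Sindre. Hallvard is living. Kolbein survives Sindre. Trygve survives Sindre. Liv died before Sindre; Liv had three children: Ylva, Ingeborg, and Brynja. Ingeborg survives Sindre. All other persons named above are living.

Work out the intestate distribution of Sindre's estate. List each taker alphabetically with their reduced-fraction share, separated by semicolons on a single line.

There is no surviving spouse, so the entire estate passes to Sindre's descendants per stirpes.
The estate is divided into 4 equal shares of 1/4 among Frida, Asgeir, Trygve, Liv.
Frida is living and takes 1/4.
Asgeir predeceased; the 1/4 allotted to Asgeir's branch passes to Asgeir's issue by representation.
The 1/4 is divided into 3 equal shares of 1/12 among Magnus, Ragna, Kolbein.
Magnus is living and takes 1/12.
Ragna predeceased; the 1/12 allotted to Ragna's branch passes to Ragna's issue by representation.
The 1/12 is divided into 4 equal shares of 1/48 among Jorunn, Gudrun, Dagny, Hallvard.
Jorunn is living and takes 1/48.
Gudrun is living and takes 1/48.
Dagny is living and takes 1/48.
Hallvard is living and takes 1/48.
Kolbein is living and takes 1/12.
Trygve is living and takes 1/4.
Liv predeceased; the 1/4 allotted to Liv's branch passes to Liv's issue by representation.
The 1/4 is divided into 3 equal shares of 1/12 among Ylva, Ingeborg, Brynja.
Ylva is living and takes 1/12.
Ingeborg is living and takes 1/12.
Brynja is living and takes 1/12.

Brynja 1/12; Dagny 1/48; Frida 1/4; Gudrun 1/48; Hallvard 1/48; Ingeborg 1/12; Jorunn 1/48; Kolbein 1/12; Magnus 1/12; Trygve 1/4; Ylva 1/12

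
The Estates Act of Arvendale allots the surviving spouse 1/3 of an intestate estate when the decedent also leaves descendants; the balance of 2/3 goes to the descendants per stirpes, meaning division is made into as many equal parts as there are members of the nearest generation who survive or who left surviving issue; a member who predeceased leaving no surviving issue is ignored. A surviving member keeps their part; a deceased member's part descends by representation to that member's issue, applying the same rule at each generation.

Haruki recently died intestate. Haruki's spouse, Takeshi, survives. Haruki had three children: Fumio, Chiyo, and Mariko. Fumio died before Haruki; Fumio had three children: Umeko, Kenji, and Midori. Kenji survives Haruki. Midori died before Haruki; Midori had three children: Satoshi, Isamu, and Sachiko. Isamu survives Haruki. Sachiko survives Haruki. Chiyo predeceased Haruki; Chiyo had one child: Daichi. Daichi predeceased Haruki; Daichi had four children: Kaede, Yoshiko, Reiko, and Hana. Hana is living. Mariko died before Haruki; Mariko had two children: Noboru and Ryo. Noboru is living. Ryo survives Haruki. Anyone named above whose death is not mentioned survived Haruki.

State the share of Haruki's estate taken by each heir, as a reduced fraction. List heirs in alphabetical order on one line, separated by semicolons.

Hana 1/18; Isamu 2/81; Kaede 1/18; Kenji 2/27; Noboru 1/9; Reiko 1/18; Ryo 1/9; Sachiko 2/81; Satoshi 2/81; Takeshi 1/3; Umeko 2/27; Yoshiko 1/18

Takeshi, as surviving spouse, takes 1/3.
The remaining 2/3 passes to Haruki's descendants per stirpes.
The 2/3 is divided into 3 equal shares of 2/9 among Fumio, Chiyo, Mariko.
Fumio predeceased; the 2/9 allotted to Fumio's branch passes to Fumio's issue by representation.
The 2/9 is divided into 3 equal shares of 2/27 among Umeko, Kenji, Midori.
Umeko is living and takes 2/27.
Kenji is living and takes 2/27.
Midori predeceased; the 2/27 allotted to Midori's branch passes to Midori's issue by representation.
The 2/27 is divided into 3 equal shares of 2/81 among Satoshi, Isamu, Sachiko.
Satoshi is living and takes 2/81.
Isamu is living and takes 2/81.
Sachiko is living and takes 2/81.
Chiyo predeceased; the 2/9 allotted to Chiyo's branch passes to Chiyo's issue by representation.
Daichi's line is the sole branch at this level, so the full 2/9 passes to Daichi's issue by representation.
The 2/9 is divided into 4 equal shares of 1/18 among Kaede, Yoshiko, Reiko, Hana.
Kaede is living and takes 1/18.
Yoshiko is living and takes 1/18.
Reiko is living and takes 1/18.
Hana is living and takes 1/18.
Mariko predeceased; the 2/9 allotted to Mariko's branch passes to Mariko's issue by representation.
The 2/9 is divided into 2 equal shares of 1/9 among Noboru, Ryo.
Noboru is living and takes 1/9.
Ryo is living and takes 1/9.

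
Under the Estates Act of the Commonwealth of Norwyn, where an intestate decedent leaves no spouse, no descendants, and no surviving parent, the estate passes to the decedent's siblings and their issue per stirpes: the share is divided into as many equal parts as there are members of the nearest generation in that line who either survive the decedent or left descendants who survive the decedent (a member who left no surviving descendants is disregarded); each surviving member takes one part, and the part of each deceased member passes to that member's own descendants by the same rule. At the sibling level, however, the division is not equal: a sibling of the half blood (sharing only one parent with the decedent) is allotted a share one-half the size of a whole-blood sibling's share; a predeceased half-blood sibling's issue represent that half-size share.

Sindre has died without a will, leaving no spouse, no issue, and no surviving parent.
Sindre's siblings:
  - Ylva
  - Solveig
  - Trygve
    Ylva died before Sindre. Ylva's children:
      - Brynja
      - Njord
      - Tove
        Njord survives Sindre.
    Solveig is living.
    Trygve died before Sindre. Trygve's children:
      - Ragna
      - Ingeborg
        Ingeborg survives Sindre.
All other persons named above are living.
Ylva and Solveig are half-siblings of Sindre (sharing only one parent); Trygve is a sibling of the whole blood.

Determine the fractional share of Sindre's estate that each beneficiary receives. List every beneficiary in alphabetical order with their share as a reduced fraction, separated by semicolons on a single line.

No spouse, descendants, or parent survives, so the estate passes to Sindre's siblings per stirpes.
Half-blood siblings count for one-half the weight of whole-blood siblings at the initial division.
Dividing 1 in proportion to weights (total weight 2): Ylva (weight 1/2) → 1/4; Solveig (weight 1/2) → 1/4; Trygve (weight 1) → 1/2.
Ylva predeceased; the 1/4 allotted to Ylva's branch passes to Ylva's issue by representation.
The 1/4 is divided into 3 equal shares of 1/12 among Brynja, Njord, Tove.
Brynja is living and takes 1/12.
Njord is living and takes 1/12.
Tove is living and takes 1/12.
Solveig is living and takes 1/4.
Trygve predeceased; the 1/2 allotted to Trygve's branch passes to Trygve's issue by representation.
The 1/2 is divided into 2 equal shares of 1/4 among Ragna, Ingeborg.
Ragna is living and takes 1/4.
Ingeborg is living and takes 1/4.

Brynja 1/12; Ingeborg 1/4; Njord 1/12; Ragna 1/4; Solveig 1/4; Tove 1/12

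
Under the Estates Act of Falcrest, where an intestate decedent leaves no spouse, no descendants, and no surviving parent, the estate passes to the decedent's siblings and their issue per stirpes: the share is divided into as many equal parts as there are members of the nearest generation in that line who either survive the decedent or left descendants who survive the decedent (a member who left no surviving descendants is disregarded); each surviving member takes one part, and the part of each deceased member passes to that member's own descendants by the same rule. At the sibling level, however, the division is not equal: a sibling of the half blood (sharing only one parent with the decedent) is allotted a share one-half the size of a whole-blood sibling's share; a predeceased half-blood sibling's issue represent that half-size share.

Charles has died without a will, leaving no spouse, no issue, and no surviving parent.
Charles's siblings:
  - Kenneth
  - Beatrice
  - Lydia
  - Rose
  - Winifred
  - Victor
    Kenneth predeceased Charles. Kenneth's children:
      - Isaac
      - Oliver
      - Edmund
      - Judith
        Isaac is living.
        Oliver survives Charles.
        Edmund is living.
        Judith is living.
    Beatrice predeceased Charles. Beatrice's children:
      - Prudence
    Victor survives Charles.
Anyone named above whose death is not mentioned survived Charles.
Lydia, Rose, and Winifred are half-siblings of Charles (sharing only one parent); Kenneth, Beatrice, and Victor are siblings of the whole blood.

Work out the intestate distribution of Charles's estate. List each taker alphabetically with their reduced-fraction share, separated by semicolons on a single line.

No spouse, descendants, or parent survives, so the estate passes to Charles's siblings per stirpes.
Half-blood siblings count for one-half the weight of whole-blood siblings at the initial division.
Dividing 1 in proportion to weights (total weight 9/2): Kenneth (weight 1) → 2/9; Beatrice (weight 1) → 2/9; Lydia (weight 1/2) → 1/9; Rose (weight 1/2) → 1/9; Winifred (weight 1/2) → 1/9; Victor (weight 1) → 2/9.
Kenneth predeceased; the 2/9 allotted to Kenneth's branch passes to Kenneth's issue by representation.
The 2/9 is divided into 4 equal shares of 1/18 among Isaac, Oliver, Edmund, Judith.
Isaac is living and takes 1/18.
Oliver is living and takes 1/18.
Edmund is living and takes 1/18.
Judith is living and takes 1/18.
Beatrice predeceased; the 2/9 allotted to Beatrice's branch passes to Beatrice's issue by representation.
Prudence is the sole taker at this level and receives the full 2/9.
Lydia is living and takes 1/9.
Rose is living and takes 1/9.
Winifred is living and takes 1/9.
Victor is living and takes 2/9.

Edmund 1/18; Isaac 1/18; Judith 1/18; Lydia 1/9; Oliver 1/18; Prudence 2/9; Rose 1/9; Victor 2/9; Winifred 1/9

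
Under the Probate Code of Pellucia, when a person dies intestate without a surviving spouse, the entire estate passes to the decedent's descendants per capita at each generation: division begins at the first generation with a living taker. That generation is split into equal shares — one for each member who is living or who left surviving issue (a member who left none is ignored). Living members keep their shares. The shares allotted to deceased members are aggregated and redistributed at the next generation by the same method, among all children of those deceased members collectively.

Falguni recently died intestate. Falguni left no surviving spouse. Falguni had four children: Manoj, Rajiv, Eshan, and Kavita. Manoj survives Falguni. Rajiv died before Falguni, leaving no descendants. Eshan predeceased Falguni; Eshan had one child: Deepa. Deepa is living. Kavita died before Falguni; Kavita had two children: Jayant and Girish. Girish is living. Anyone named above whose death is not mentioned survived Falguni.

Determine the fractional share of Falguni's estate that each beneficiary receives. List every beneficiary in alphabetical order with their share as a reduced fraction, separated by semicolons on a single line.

There is no surviving spouse, so the entire estate passes to Falguni's descendants per capita at each generation.
At generation 1 (Manoj, Eshan, Kavita) there are 3 shares of (1)/3 = 1/3 each.
Living: Manoj — each takes 1/3.
Deceased: Eshan and Kavita. Their combined 2/3 is pooled and carried to generation 2.
At generation 2 (Deepa, Jayant, Girish) there are 3 shares of (2/3)/3 = 2/9 each.
Living: Deepa, Jayant, and Girish — each takes 2/9.

Deepa 2/9; Girish 2/9; Jayant 2/9; Manoj 1/3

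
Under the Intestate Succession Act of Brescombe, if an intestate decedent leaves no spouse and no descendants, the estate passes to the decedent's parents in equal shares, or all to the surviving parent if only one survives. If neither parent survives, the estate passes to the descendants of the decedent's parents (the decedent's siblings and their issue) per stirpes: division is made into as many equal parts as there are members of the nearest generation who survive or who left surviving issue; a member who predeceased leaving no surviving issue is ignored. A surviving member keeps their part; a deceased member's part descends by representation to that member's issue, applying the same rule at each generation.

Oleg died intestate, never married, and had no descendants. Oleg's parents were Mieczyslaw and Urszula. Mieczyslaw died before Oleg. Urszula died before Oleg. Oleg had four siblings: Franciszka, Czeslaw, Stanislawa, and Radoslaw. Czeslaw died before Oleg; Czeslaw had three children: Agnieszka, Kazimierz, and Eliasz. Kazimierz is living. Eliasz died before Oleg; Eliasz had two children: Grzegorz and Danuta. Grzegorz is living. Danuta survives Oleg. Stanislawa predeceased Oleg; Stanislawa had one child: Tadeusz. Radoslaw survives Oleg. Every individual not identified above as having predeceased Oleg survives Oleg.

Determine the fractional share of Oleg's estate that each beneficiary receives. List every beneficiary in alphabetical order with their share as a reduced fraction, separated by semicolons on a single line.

Agnieszka 1/12; Danuta 1/24; Franciszka 1/4; Grzegorz 1/24; Kazimierz 1/12; Radoslaw 1/4; Tadeusz 1/4

Neither parent survives and there are no descendants, so the estate passes to Oleg's siblings and their issue per stirpes.
The estate is divided into 4 equal shares of 1/4 among Franciszka, Czeslaw, Stanislawa, Radoslaw.
Franciszka is living and takes 1/4.
Czeslaw predeceased; the 1/4 allotted to Czeslaw's branch passes to Czeslaw's issue by representation.
The 1/4 is divided into 3 equal shares of 1/12 among Agnieszka, Kazimierz, Eliasz.
Agnieszka is living and takes 1/12.
Kazimierz is living and takes 1/12.
Eliasz predeceased; the 1/12 allotted to Eliasz's branch passes to Eliasz's issue by representation.
The 1/12 is divided into 2 equal shares of 1/24 among Grzegorz, Danuta.
Grzegorz is living and takes 1/24.
Danuta is living and takes 1/24.
Stanislawa predeceased; the 1/4 allotted to Stanislawa's branch passes to Stanislawa's issue by representation.
Tadeusz is the sole taker at this level and receives the full 1/4.
Radoslaw is living and takes 1/4.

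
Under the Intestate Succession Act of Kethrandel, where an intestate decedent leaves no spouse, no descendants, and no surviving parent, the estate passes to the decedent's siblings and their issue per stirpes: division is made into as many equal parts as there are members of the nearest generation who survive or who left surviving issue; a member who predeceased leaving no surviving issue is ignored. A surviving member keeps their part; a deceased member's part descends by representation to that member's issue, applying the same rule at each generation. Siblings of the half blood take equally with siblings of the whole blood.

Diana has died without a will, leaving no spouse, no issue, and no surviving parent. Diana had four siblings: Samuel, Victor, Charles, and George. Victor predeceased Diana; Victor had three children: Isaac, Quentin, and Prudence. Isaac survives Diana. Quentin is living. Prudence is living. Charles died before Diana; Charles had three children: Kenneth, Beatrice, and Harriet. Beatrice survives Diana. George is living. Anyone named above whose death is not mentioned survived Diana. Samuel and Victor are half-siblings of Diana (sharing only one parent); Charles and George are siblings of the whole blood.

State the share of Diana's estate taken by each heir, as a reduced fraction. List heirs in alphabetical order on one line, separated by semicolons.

No spouse, descendants, or parent survives, so the estate passes to Diana's siblings per stirpes.
Half-blood and whole-blood siblings take equally under the stated rule.
The estate is divided into 4 equal shares of 1/4 among Samuel, Victor, Charles, George.
Samuel is living and takes 1/4.
Victor predeceased; the 1/4 allotted to Victor's branch passes to Victor's issue by representation.
The 1/4 is divided into 3 equal shares of 1/12 among Isaac, Quentin, Prudence.
Isaac is living and takes 1/12.
Quentin is living and takes 1/12.
Prudence is living and takes 1/12.
Charles predeceased; the 1/4 allotted to Charles's branch passes to Charles's issue by representation.
The 1/4 is divided into 3 equal shares of 1/12 among Kenneth, Beatrice, Harriet.
Kenneth is living and takes 1/12.
Beatrice is living and takes 1/12.
Harriet is living and takes 1/12.
George is living and takes 1/4.

Beatrice 1/12; George 1/4; Harriet 1/12; Isaac 1/12; Kenneth 1/12; Prudence 1/12; Quentin 1/12; Samuel 1/4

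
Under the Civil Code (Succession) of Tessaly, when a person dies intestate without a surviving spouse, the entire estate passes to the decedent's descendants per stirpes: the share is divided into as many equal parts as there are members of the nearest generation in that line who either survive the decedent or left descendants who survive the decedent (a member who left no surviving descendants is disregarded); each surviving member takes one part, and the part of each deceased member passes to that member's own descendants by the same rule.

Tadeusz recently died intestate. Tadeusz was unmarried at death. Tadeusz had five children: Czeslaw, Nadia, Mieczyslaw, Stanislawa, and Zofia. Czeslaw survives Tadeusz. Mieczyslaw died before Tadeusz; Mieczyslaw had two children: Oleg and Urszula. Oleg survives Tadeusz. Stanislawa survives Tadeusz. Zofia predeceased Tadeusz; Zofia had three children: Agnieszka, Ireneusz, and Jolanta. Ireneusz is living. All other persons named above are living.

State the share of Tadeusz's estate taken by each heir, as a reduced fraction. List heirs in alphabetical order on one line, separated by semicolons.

Agnieszka 1/15; Czeslaw 1/5; Ireneusz 1/15; Jolanta 1/15; Nadia 1/5; Oleg 1/10; Stanislawa 1/5; Urszula 1/10

There is no surviving spouse, so the entire estate passes to Tadeusz's descendants per stirpes.
The estate is divided into 5 equal shares of 1/5 among Czeslaw, Nadia, Mieczyslaw, Stanislawa, Zofia.
Czeslaw is living and takes 1/5.
Nadia is living and takes 1/5.
Mieczyslaw predeceased; the 1/5 allotted to Mieczyslaw's branch passes to Mieczyslaw's issue by representation.
The 1/5 is divided into 2 equal shares of 1/10 among Oleg, Urszula.
Oleg is living and takes 1/10.
Urszula is living and takes 1/10.
Stanislawa is living and takes 1/5.
Zofia predeceased; the 1/5 allotted to Zofia's branch passes to Zofia's issue by representation.
The 1/5 is divided into 3 equal shares of 1/15 among Agnieszka, Ireneusz, Jolanta.
Agnieszka is living and takes 1/15.
Ireneusz is living and takes 1/15.
Jolanta is living and takes 1/15.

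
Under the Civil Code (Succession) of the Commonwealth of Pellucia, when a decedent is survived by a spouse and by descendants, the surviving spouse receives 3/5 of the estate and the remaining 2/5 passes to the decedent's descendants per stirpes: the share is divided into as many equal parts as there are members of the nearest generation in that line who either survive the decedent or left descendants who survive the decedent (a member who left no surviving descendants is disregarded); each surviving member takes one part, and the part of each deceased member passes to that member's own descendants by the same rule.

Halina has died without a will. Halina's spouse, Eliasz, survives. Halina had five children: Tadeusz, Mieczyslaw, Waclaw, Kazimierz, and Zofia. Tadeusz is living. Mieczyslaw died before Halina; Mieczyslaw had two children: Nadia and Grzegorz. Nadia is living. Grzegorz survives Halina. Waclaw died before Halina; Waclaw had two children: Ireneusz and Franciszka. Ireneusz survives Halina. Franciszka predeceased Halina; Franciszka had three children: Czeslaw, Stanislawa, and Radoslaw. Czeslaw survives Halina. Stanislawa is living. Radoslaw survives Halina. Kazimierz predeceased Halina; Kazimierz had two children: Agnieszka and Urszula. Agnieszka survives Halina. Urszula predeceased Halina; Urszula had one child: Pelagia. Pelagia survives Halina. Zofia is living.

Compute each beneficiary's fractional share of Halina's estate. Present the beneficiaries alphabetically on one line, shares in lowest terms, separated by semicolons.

Agnieszka 1/25; Czeslaw 1/75; Eliasz 3/5; Grzegorz 1/25; Ireneusz 1/25; Nadia 1/25; Pelagia 1/25; Radoslaw 1/75; Stanislawa 1/75; Tadeusz 2/25; Zofia 2/25

Eliasz, as surviving spouse, takes 3/5.
The remaining 2/5 passes to Halina's descendants per stirpes.
The 2/5 is divided into 5 equal shares of 2/25 among Tadeusz, Mieczyslaw, Waclaw, Kazimierz, Zofia.
Tadeusz is living and takes 2/25.
Mieczyslaw predeceased; the 2/25 allotted to Mieczyslaw's branch passes to Mieczyslaw's issue by representation.
The 2/25 is divided into 2 equal shares of 1/25 among Nadia, Grzegorz.
Nadia is living and takes 1/25.
Grzegorz is living and takes 1/25.
Waclaw predeceased; the 2/25 allotted to Waclaw's branch passes to Waclaw's issue by representation.
The 2/25 is divided into 2 equal shares of 1/25 among Ireneusz, Franciszka.
Ireneusz is living and takes 1/25.
Franciszka predeceased; the 1/25 allotted to Franciszka's branch passes to Franciszka's issue by representation.
The 1/25 is divided into 3 equal shares of 1/75 among Czeslaw, Stanislawa, Radoslaw.
Czeslaw is living and takes 1/75.
Stanislawa is living and takes 1/75.
Radoslaw is living and takes 1/75.
Kazimierz predeceased; the 2/25 allotted to Kazimierz's branch passes to Kazimierz's issue by representation.
The 2/25 is divided into 2 equal shares of 1/25 among Agnieszka, Urszula.
Agnieszka is living and takes 1/25.
Urszula predeceased; the 1/25 allotted to Urszula's branch passes to Urszula's issue by representation.
Pelagia is the sole taker at this level and receives the full 1/25.
Zofia is living and takes 2/25.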